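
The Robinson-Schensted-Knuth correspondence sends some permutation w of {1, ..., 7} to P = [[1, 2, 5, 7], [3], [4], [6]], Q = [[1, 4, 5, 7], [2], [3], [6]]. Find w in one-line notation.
6 4 1 3 5 2 7

Reverse the RSK construction: for i from n down to 1, find the cell of Q containing i, remove the entry at that cell from P, and reverse-bump it up through P; the value ejected from row 1 is w(i).

Step i=7: Q has 7 at row 1, column 4; remove that cell from P, ejecting 7. So w(7) = 7. P is now [[1, 2, 5], [3], [4], [6]].
Step i=6: Q has 6 at row 4, column 1; remove 6 from row 4 of P and reverse-bump: 6 enters row 3 and ejects 4; 4 enters row 2 and ejects 3; 3 enters row 1 and ejects 2. So w(6) = 2. P is now [[1, 3, 5], [4], [6]].
Step i=5: Q has 5 at row 1, column 3; remove that cell from P, ejecting 5. So w(5) = 5. P is now [[1, 3], [4], [6]].
Step i=4: Q has 4 at row 1, column 2; remove that cell from P, ejecting 3. So w(4) = 3. P is now [[1], [4], [6]].
Step i=3: Q has 3 at row 3, column 1; remove 6 from row 3 of P and reverse-bump: 6 enters row 2 and ejects 4; 4 enters row 1 and ejects 1. So w(3) = 1. P is now [[4], [6]].
Step i=2: Q has 2 at row 2, column 1; remove 6 from row 2 of P and reverse-bump: 6 enters row 1 and ejects 4. So w(2) = 4. P is now [[6]].
Step i=1: Q has 1 at row 1, column 1; remove that cell from P, ejecting 6. So w(1) = 6. P is now [].

So w = 6 4 1 3 5 2 7.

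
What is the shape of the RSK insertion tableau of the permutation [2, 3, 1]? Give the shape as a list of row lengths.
[2, 1]

RSK row insertion gives P = [[1, 3], [2]], which has shape [2, 1].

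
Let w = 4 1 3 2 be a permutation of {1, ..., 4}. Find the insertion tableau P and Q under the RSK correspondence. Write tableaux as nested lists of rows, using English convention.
P = [[1, 2], [3], [4]], Q = [[1, 3], [2], [4]]

Insert each entry of the permutation into P by Schensted row insertion, recording in Q the position of each new cell.

Insert 4: appended to row 1. P = [[4]], Q = [[1]].
Insert 1: 1 bumps 4 from row 1; 4 starts row 2. P = [[1], [4]], Q = [[1], [2]].
Insert 3: appended to row 1. P = [[1, 3], [4]], Q = [[1, 3], [2]].
Insert 2: 2 bumps 3 from row 1; 3 bumps 4 from row 2; 4 starts row 3. P = [[1, 2], [3], [4]], Q = [[1, 3], [2], [4]].

So P = [[1, 2], [3], [4]], Q = [[1, 3], [2], [4]].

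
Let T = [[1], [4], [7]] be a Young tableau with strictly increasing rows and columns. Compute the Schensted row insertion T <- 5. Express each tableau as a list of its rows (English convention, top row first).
[[1, 5], [4], [7]]

5 is larger than every entry of row 1, so it is appended to row 1. The new tableau is [[1, 5], [4], [7]].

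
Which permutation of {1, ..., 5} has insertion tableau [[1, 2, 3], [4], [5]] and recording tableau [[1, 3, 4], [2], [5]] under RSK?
Reverse the RSK construction: for i from n down to 1, find the cell of Q containing i, remove the entry at that cell from P, and reverse-bump it up through P; the value ejected from row 1 is w(i).

Step i=5: Q has 5 at row 3, column 1; remove 5 from row 3 of P and reverse-bump: 5 enters row 2 and ejects 4; 4 enters row 1 and ejects 3. So w(5) = 3. P is now [[1, 2, 4], [5]].
Step i=4: Q has 4 at row 1, column 3; remove that cell from P, ejecting 4. So w(4) = 4. P is now [[1, 2], [5]].
Step i=3: Q has 3 at row 1, column 2; remove that cell from P, ejecting 2. So w(3) = 2. P is now [[1], [5]].
Step i=2: Q has 2 at row 2, column 1; remove 5 from row 2 of P and reverse-bump: 5 enters row 1 and ejects 1. So w(2) = 1. P is now [[5]].
Step i=1: Q has 1 at row 1, column 1; remove that cell from P, ejecting 5. So w(1) = 5. P is now [].

So w = 5 1 2 4 3.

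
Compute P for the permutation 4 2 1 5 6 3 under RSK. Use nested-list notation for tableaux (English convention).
P = [[1, 3, 6], [2, 5], [4]]

After inserting 4: P = [[4]].
After inserting 2: P = [[2], [4]].
After inserting 1: P = [[1], [2], [4]].
After inserting 5: P = [[1, 5], [2], [4]].
After inserting 6: P = [[1, 5, 6], [2], [4]].
After inserting 3: P = [[1, 3, 6], [2, 5], [4]].

So P = [[1, 3, 6], [2, 5], [4]].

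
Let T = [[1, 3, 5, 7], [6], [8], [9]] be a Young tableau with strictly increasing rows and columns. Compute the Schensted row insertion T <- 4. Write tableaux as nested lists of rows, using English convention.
In row 1, 4 replaces 5 (the leftmost entry greater than 4); 5 is bumped to row 2. In row 2, 5 replaces 6 (the leftmost entry greater than 5); 6 is bumped to row 3. In row 3, 6 replaces 8 (the leftmost entry greater than 6); 8 is bumped to row 4. In row 4, 8 replaces 9 (the leftmost entry greater than 8); 9 is bumped to row 5. 9 starts a new row 5. The new tableau is [[1, 3, 4, 7], [5], [6], [8], [9]].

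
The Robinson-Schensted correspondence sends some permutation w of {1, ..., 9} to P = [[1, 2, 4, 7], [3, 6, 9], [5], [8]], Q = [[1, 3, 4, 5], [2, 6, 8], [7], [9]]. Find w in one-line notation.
Reverse the RSK construction: for i from n down to 1, find the cell of Q containing i, remove the entry at that cell from P, and reverse-bump it up through P; the value ejected from row 1 is w(i).

Step i=9: Q has 9 at row 4, column 1; remove 8 from row 4 of P and reverse-bump: 8 enters row 3 and ejects 5; 5 enters row 2 and ejects 3; 3 enters row 1 and ejects 2. So w(9) = 2. P is now [[1, 3, 4, 7], [5, 6, 9], [8]].
Step i=8: Q has 8 at row 2, column 3; remove 9 from row 2 of P and reverse-bump: 9 enters row 1 and ejects 7. So w(8) = 7. P is now [[1, 3, 4, 9], [5, 6], [8]].
Step i=7: Q has 7 at row 3, column 1; remove 8 from row 3 of P and reverse-bump: 8 enters row 2 and ejects 6; 6 enters row 1 and ejects 4. So w(7) = 4. P is now [[1, 3, 6, 9], [5, 8]].
Step i=6: Q has 6 at row 2, column 2; remove 8 from row 2 of P and reverse-bump: 8 enters row 1 and ejects 6. So w(6) = 6. P is now [[1, 3, 8, 9], [5]].
Step i=5: Q has 5 at row 1, column 4; remove that cell from P, ejecting 9. So w(5) = 9. P is now [[1, 3, 8], [5]].
Step i=4: Q has 4 at row 1, column 3; remove that cell from P, ejecting 8. So w(4) = 8. P is now [[1, 3], [5]].
Step i=3: Q has 3 at row 1, column 2; remove that cell from P, ejecting 3. So w(3) = 3. P is now [[1], [5]].
Step i=2: Q has 2 at row 2, column 1; remove 5 from row 2 of P and reverse-bump: 5 enters row 1 and ejects 1. So w(2) = 1. P is now [[5]].
Step i=1: Q has 1 at row 1, column 1; remove that cell from P, ejecting 5. So w(1) = 5. P is now [].

So w = 5 1 3 8 9 6 4 7 2.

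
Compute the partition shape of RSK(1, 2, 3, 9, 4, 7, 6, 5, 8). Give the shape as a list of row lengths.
[6, 1, 1, 1]

Row-insert each entry into an empty tableau.

After inserting 1: P = [[1]].
After inserting 2: P = [[1, 2]].
After inserting 3: P = [[1, 2, 3]].
After inserting 9: P = [[1, 2, 3, 9]].
After inserting 4: P = [[1, 2, 3, 4], [9]].
After inserting 7: P = [[1, 2, 3, 4, 7], [9]].
After inserting 6: P = [[1, 2, 3, 4, 6], [7], [9]].
After inserting 5: P = [[1, 2, 3, 4, 5], [6], [7], [9]].
After inserting 8: P = [[1, 2, 3, 4, 5, 8], [6], [7], [9]].

The final insertion tableau P = [[1, 2, 3, 4, 5, 8], [6], [7], [9]] has shape [6, 1, 1, 1].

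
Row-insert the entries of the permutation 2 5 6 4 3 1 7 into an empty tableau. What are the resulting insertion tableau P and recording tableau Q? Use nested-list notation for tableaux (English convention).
P = [[1, 3, 6, 7], [2], [4], [5]], Q = [[1, 2, 3, 7], [4], [5], [6]]

Insert each entry of the permutation into P by Schensted row insertion, recording in Q the position of each new cell.

Insert 2: appended to row 1. P = [[2]].
Insert 5: appended to row 1. P = [[2, 5]].
Insert 6: appended to row 1. P = [[2, 5, 6]].
Insert 4: 4 bumps 5 from row 1; 5 starts row 2. P = [[2, 4, 6], [5]].
Insert 3: 3 bumps 4 from row 1; 4 bumps 5 from row 2; 5 starts row 3. P = [[2, 3, 6], [4], [5]].
Insert 1: 1 bumps 2 from row 1; 2 bumps 4 from row 2; 4 bumps 5 from row 3; 5 starts row 4. P = [[1, 3, 6], [2], [4], [5]].
Insert 7: appended to row 1. P = [[1, 3, 6, 7], [2], [4], [5]].

So P = [[1, 3, 6, 7], [2], [4], [5]], Q = [[1, 2, 3, 7], [4], [5], [6]].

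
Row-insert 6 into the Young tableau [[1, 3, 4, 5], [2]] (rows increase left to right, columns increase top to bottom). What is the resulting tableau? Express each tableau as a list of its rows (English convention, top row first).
[[1, 3, 4, 5, 6], [2]]

6 is larger than every entry of row 1, so it is appended to row 1. The new tableau is [[1, 3, 4, 5, 6], [2]].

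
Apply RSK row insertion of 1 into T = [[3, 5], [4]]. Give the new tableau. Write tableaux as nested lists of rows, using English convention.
[[1, 5], [3], [4]]

In row 1, 1 replaces 3 (the leftmost entry greater than 1); 3 is bumped to row 2. In row 2, 3 replaces 4 (the leftmost entry greater than 3); 4 is bumped to row 3. 4 starts a new row 3. The new tableau is [[1, 5], [3], [4]].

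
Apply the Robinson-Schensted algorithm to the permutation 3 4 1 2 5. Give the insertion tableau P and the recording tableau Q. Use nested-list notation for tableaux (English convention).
Insert each entry of the permutation into P by Schensted row insertion, recording in Q the position of each new cell.

Insert 3: appended to row 1. P = [[3]].
Insert 4: appended to row 1. P = [[3, 4]].
Insert 1: 1 bumps 3 from row 1; 3 starts row 2. P = [[1, 4], [3]].
Insert 2: 2 bumps 4 from row 1; 4 appends to row 2. P = [[1, 2], [3, 4]].
Insert 5: appended to row 1. P = [[1, 2, 5], [3, 4]].

So P = [[1, 2, 5], [3, 4]], Q = [[1, 2, 5], [3, 4]].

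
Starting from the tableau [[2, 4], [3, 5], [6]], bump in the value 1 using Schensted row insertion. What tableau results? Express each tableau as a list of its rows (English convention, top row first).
[[1, 4], [2, 5], [3], [6]]

In row 1, 1 replaces 2 (the leftmost entry greater than 1); 2 is bumped to row 2. In row 2, 2 replaces 3 (the leftmost entry greater than 2); 3 is bumped to row 3. In row 3, 3 replaces 6 (the leftmost entry greater than 3); 6 is bumped to row 4. 6 starts a new row 4. The new tableau is [[1, 4], [2, 5], [3], [6]].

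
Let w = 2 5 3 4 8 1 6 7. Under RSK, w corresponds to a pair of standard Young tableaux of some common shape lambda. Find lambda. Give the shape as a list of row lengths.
[5, 2, 1]

Row-insert each entry into an empty tableau.

After inserting 2: P = [[2]].
After inserting 5: P = [[2, 5]].
After inserting 3: P = [[2, 3], [5]].
After inserting 4: P = [[2, 3, 4], [5]].
After inserting 8: P = [[2, 3, 4, 8], [5]].
After inserting 1: P = [[1, 3, 4, 8], [2], [5]].
After inserting 6: P = [[1, 3, 4, 6], [2, 8], [5]].
After inserting 7: P = [[1, 3, 4, 6, 7], [2, 8], [5]].

The final insertion tableau P = [[1, 3, 4, 6, 7], [2, 8], [5]] has shape [5, 2, 1].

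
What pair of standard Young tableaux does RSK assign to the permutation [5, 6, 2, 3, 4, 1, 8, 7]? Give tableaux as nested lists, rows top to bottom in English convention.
P = [[1, 3, 4, 7], [2, 6, 8], [5]], Q = [[1, 2, 5, 7], [3, 4, 8], [6]]

Insert each entry of the permutation into P by Schensted row insertion, recording in Q the position of each new cell.

Insert 5: appended to row 1. P = [[5]].
Insert 6: appended to row 1. P = [[5, 6]].
Insert 2: 2 bumps 5 from row 1; 5 starts row 2. P = [[2, 6], [5]].
Insert 3: 3 bumps 6 from row 1; 6 appends to row 2. P = [[2, 3], [5, 6]].
Insert 4: appended to row 1. P = [[2, 3, 4], [5, 6]].
Insert 1: 1 bumps 2 from row 1; 2 bumps 5 from row 2; 5 starts row 3. P = [[1, 3, 4], [2, 6], [5]].
Insert 8: appended to row 1. P = [[1, 3, 4, 8], [2, 6], [5]].
Insert 7: 7 bumps 8 from row 1; 8 appends to row 2. P = [[1, 3, 4, 7], [2, 6, 8], [5]].

So P = [[1, 3, 4, 7], [2, 6, 8], [5]], Q = [[1, 2, 5, 7], [3, 4, 8], [6]].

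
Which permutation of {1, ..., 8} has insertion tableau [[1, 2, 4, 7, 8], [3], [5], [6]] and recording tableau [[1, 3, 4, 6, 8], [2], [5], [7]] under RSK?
6 1 3 5 4 7 2 8

Reverse the RSK construction: for i from n down to 1, find the cell of Q containing i, remove the entry at that cell from P, and reverse-bump it up through P; the value ejected from row 1 is w(i).

Step i=8: Q has 8 at row 1, column 5; remove that cell from P, ejecting 8. So w(8) = 8. P is now [[1, 2, 4, 7], [3], [5], [6]].
Step i=7: Q has 7 at row 4, column 1; remove 6 from row 4 of P and reverse-bump: 6 enters row 3 and ejects 5; 5 enters row 2 and ejects 3; 3 enters row 1 and ejects 2. So w(7) = 2. P is now [[1, 3, 4, 7], [5], [6]].
Step i=6: Q has 6 at row 1, column 4; remove that cell from P, ejecting 7. So w(6) = 7. P is now [[1, 3, 4], [5], [6]].
Step i=5: Q has 5 at row 3, column 1; remove 6 from row 3 of P and reverse-bump: 6 enters row 2 and ejects 5; 5 enters row 1 and ejects 4. So w(5) = 4. P is now [[1, 3, 5], [6]].
Step i=4: Q has 4 at row 1, column 3; remove that cell from P, ejecting 5. So w(4) = 5. P is now [[1, 3], [6]].
Step i=3: Q has 3 at row 1, column 2; remove that cell from P, ejecting 3. So w(3) = 3. P is now [[1], [6]].
Step i=2: Q has 2 at row 2, column 1; remove 6 from row 2 of P and reverse-bump: 6 enters row 1 and ejects 1. So w(2) = 1. P is now [[6]].
Step i=1: Q has 1 at row 1, column 1; remove that cell from P, ejecting 6. So w(1) = 6. P is now [].

So w = 6 1 3 5 4 7 2 8.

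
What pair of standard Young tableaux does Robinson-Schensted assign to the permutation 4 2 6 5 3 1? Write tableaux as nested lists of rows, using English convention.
P = [[1, 3], [2, 5], [4], [6]], Q = [[1, 3], [2, 4], [5], [6]]

Insert each entry of the permutation into P by Schensted row insertion, recording in Q the position of each new cell.

Insert 4: appended to row 1. P = [[4]], Q = [[1]].
Insert 2: 2 bumps 4 from row 1; 4 starts row 2. P = [[2], [4]], Q = [[1], [2]].
Insert 6: appended to row 1. P = [[2, 6], [4]], Q = [[1, 3], [2]].
Insert 5: 5 bumps 6 from row 1; 6 appends to row 2. P = [[2, 5], [4, 6]], Q = [[1, 3], [2, 4]].
Insert 3: 3 bumps 5 from row 1; 5 bumps 6 from row 2; 6 starts row 3. P = [[2, 3], [4, 5], [6]], Q = [[1, 3], [2, 4], [5]].
Insert 1: 1 bumps 2 from row 1; 2 bumps 4 from row 2; 4 bumps 6 from row 3; 6 starts row 4. P = [[1, 3], [2, 5], [4], [6]], Q = [[1, 3], [2, 4], [5], [6]].

So P = [[1, 3], [2, 5], [4], [6]], Q = [[1, 3], [2, 4], [5], [6]].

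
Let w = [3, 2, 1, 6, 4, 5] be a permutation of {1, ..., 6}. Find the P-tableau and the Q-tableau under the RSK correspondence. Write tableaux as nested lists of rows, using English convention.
P = [[1, 4, 5], [2, 6], [3]], Q = [[1, 4, 6], [2, 5], [3]]

Insert each entry of the permutation into P by Schensted row insertion, recording in Q the position of each new cell.

Insert 3: appended to row 1. P = [[3]].
Insert 2: 2 bumps 3 from row 1; 3 starts row 2. P = [[2], [3]].
Insert 1: 1 bumps 2 from row 1; 2 bumps 3 from row 2; 3 starts row 3. P = [[1], [2], [3]].
Insert 6: appended to row 1. P = [[1, 6], [2], [3]].
Insert 4: 4 bumps 6 from row 1; 6 appends to row 2. P = [[1, 4], [2, 6], [3]].
Insert 5: appended to row 1. P = [[1, 4, 5], [2, 6], [3]].

So P = [[1, 4, 5], [2, 6], [3]], Q = [[1, 4, 6], [2, 5], [3]].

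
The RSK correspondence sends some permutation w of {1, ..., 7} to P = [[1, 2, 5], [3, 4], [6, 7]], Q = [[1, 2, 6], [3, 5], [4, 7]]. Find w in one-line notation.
6 7 3 1 4 5 2

Reverse RSK: for i = n, n-1, ..., 1, locate i in Q, remove the corresponding corner cell from P, and reverse-bump its entry up through P; the value ejected from row 1 is w(i).

So w = 6 7 3 1 4 5 2.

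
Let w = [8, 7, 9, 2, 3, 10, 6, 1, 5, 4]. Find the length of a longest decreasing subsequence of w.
5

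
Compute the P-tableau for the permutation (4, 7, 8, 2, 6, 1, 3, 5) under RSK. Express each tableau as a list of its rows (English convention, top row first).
P = [[1, 3, 5], [2, 6, 8], [4, 7]]

Insert 4: appended to row 1. P = [[4]].
Insert 7: appended to row 1. P = [[4, 7]].
Insert 8: appended to row 1. P = [[4, 7, 8]].
Insert 2: 2 bumps 4 from row 1; 4 starts row 2. P = [[2, 7, 8], [4]].
Insert 6: 6 bumps 7 from row 1; 7 appends to row 2. P = [[2, 6, 8], [4, 7]].
Insert 1: 1 bumps 2 from row 1; 2 bumps 4 from row 2; 4 starts row 3. P = [[1, 6, 8], [2, 7], [4]].
Insert 3: 3 bumps 6 from row 1; 6 bumps 7 from row 2; 7 appends to row 3. P = [[1, 3, 8], [2, 6], [4, 7]].
Insert 5: 5 bumps 8 from row 1; 8 appends to row 2. P = [[1, 3, 5], [2, 6, 8], [4, 7]].

So P = [[1, 3, 5], [2, 6, 8], [4, 7]].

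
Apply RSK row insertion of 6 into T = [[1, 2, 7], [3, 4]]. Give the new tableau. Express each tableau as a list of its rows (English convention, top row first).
[[1, 2, 6], [3, 4, 7]]

In row 1, 6 replaces 7 (the leftmost entry greater than 6); 7 is bumped to row 2. 7 is appended to row 2. The new tableau is [[1, 2, 6], [3, 4, 7]].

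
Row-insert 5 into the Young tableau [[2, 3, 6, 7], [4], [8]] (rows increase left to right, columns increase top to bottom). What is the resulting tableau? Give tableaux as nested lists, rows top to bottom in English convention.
In row 1, 5 replaces 6 (the leftmost entry greater than 5); 6 is bumped to row 2. 6 is appended to row 2. The new tableau is [[2, 3, 5, 7], [4, 6], [8]].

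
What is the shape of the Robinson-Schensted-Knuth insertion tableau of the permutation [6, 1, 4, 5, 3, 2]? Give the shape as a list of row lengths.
Row-insert each entry into an empty tableau.

After inserting 6: P = [[6]].
After inserting 1: P = [[1], [6]].
After inserting 4: P = [[1, 4], [6]].
After inserting 5: P = [[1, 4, 5], [6]].
After inserting 3: P = [[1, 3, 5], [4], [6]].
After inserting 2: P = [[1, 2, 5], [3], [4], [6]].

The final insertion tableau P = [[1, 2, 5], [3], [4], [6]] has shape [3, 1, 1, 1].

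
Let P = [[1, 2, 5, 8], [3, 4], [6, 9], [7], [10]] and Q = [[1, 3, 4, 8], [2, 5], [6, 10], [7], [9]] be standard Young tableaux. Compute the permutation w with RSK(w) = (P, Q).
7 3 4 10 9 6 5 8 1 2

Reverse RSK: for i = n, n-1, ..., 1, locate i in Q, remove the corresponding corner cell from P, and reverse-bump its entry up through P; the value ejected from row 1 is w(i).

So w = 7 3 4 10 9 6 5 8 1 2.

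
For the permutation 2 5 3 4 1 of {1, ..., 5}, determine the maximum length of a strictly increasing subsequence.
3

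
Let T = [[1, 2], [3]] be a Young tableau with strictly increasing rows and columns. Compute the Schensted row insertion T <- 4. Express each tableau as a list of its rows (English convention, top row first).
4 is larger than every entry of row 1, so it is appended to row 1. The new tableau is [[1, 2, 4], [3]].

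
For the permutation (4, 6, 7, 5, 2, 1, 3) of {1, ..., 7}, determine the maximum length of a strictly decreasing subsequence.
4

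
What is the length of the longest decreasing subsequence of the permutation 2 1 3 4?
2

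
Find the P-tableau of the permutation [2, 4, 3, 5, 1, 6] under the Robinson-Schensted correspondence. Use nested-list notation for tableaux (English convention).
Insert 2: appended to row 1. P = [[2]].
Insert 4: appended to row 1. P = [[2, 4]].
Insert 3: 3 bumps 4 from row 1; 4 starts row 2. P = [[2, 3], [4]].
Insert 5: appended to row 1. P = [[2, 3, 5], [4]].
Insert 1: 1 bumps 2 from row 1; 2 bumps 4 from row 2; 4 starts row 3. P = [[1, 3, 5], [2], [4]].
Insert 6: appended to row 1. P = [[1, 3, 5, 6], [2], [4]].

So P = [[1, 3, 5, 6], [2], [4]].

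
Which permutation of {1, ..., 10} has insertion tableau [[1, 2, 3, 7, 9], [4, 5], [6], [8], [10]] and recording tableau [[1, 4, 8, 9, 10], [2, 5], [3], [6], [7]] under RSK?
10 4 1 8 6 5 2 3 7 9

Reverse RSK: for i = n, n-1, ..., 1, locate i in Q, remove the corresponding corner cell from P, and reverse-bump its entry up through P; the value ejected from row 1 is w(i).

So w = 10 4 1 8 6 5 2 3 7 9.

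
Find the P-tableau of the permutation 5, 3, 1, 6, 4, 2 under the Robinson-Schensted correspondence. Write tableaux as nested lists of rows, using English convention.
Insert 5: appended to row 1. P = [[5]].
Insert 3: 3 bumps 5 from row 1; 5 starts row 2. P = [[3], [5]].
Insert 1: 1 bumps 3 from row 1; 3 bumps 5 from row 2; 5 starts row 3. P = [[1], [3], [5]].
Insert 6: appended to row 1. P = [[1, 6], [3], [5]].
Insert 4: 4 bumps 6 from row 1; 6 appends to row 2. P = [[1, 4], [3, 6], [5]].
Insert 2: 2 bumps 4 from row 1; 4 bumps 6 from row 2; 6 appends to row 3. P = [[1, 2], [3, 4], [5, 6]].

So P = [[1, 2], [3, 4], [5, 6]].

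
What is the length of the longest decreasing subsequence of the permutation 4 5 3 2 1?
4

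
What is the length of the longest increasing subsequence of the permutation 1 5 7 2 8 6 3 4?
4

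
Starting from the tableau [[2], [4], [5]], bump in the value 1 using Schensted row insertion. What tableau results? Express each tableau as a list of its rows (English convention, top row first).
In row 1, 1 replaces 2 (the leftmost entry greater than 1); 2 is bumped to row 2. In row 2, 2 replaces 4 (the leftmost entry greater than 2); 4 is bumped to row 3. In row 3, 4 replaces 5 (the leftmost entry greater than 4); 5 is bumped to row 4. 5 starts a new row 4. The new tableau is [[1], [2], [4], [5]].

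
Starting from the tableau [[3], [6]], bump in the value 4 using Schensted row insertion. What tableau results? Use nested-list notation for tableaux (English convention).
4 is larger than every entry of row 1, so it is appended to row 1. The new tableau is [[3, 4], [6]].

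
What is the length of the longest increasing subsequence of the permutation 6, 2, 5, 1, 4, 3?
2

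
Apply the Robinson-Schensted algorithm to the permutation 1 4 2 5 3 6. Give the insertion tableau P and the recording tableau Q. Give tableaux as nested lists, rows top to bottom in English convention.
Insert each entry of the permutation into P by Schensted row insertion, recording in Q the position of each new cell.

Insert 1: appended to row 1. P = [[1]].
Insert 4: appended to row 1. P = [[1, 4]].
Insert 2: 2 bumps 4 from row 1; 4 starts row 2. P = [[1, 2], [4]].
Insert 5: appended to row 1. P = [[1, 2, 5], [4]].
Insert 3: 3 bumps 5 from row 1; 5 appends to row 2. P = [[1, 2, 3], [4, 5]].
Insert 6: appended to row 1. P = [[1, 2, 3, 6], [4, 5]].

So P = [[1, 2, 3, 6], [4, 5]], Q = [[1, 2, 4, 6], [3, 5]].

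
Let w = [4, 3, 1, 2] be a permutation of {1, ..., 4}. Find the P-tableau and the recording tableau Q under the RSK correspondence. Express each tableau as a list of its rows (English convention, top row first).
P = [[1, 2], [3], [4]], Q = [[1, 4], [2], [3]]

Insert each entry of the permutation into P by Schensted row insertion, recording in Q the position of each new cell.

Insert 4: appended to row 1. P = [[4]], Q = [[1]].
Insert 3: 3 bumps 4 from row 1; 4 starts row 2. P = [[3], [4]], Q = [[1], [2]].
Insert 1: 1 bumps 3 from row 1; 3 bumps 4 from row 2; 4 starts row 3. P = [[1], [3], [4]], Q = [[1], [2], [3]].
Insert 2: appended to row 1. P = [[1, 2], [3], [4]], Q = [[1, 4], [2], [3]].

So P = [[1, 2], [3], [4]], Q = [[1, 4], [2], [3]].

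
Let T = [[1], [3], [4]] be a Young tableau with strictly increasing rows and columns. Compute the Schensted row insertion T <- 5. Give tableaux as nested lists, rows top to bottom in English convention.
5 is larger than every entry of row 1, so it is appended to row 1. The new tableau is [[1, 5], [3], [4]].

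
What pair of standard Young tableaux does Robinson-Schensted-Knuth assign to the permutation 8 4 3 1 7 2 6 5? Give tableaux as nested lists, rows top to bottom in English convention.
P = [[1, 2, 5], [3, 6], [4, 7], [8]], Q = [[1, 5, 7], [2, 6], [3, 8], [4]]

Insert each entry of the permutation into P by Schensted row insertion, recording in Q the position of each new cell.

Insert 8: appended to row 1. P = [[8]].
Insert 4: 4 bumps 8 from row 1; 8 starts row 2. P = [[4], [8]].
Insert 3: 3 bumps 4 from row 1; 4 bumps 8 from row 2; 8 starts row 3. P = [[3], [4], [8]].
Insert 1: 1 bumps 3 from row 1; 3 bumps 4 from row 2; 4 bumps 8 from row 3; 8 starts row 4. P = [[1], [3], [4], [8]].
Insert 7: appended to row 1. P = [[1, 7], [3], [4], [8]].
Insert 2: 2 bumps 7 from row 1; 7 appends to row 2. P = [[1, 2], [3, 7], [4], [8]].
Insert 6: appended to row 1. P = [[1, 2, 6], [3, 7], [4], [8]].
Insert 5: 5 bumps 6 from row 1; 6 bumps 7 from row 2; 7 appends to row 3. P = [[1, 2, 5], [3, 6], [4, 7], [8]].

So P = [[1, 2, 5], [3, 6], [4, 7], [8]], Q = [[1, 5, 7], [2, 6], [3, 8], [4]].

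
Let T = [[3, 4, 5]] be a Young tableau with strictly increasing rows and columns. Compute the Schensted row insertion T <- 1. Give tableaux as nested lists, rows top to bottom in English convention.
[[1, 4, 5], [3]]

In row 1, 1 replaces 3 (the leftmost entry greater than 1); 3 is bumped to row 2. 3 starts a new row 2. The new tableau is [[1, 4, 5], [3]].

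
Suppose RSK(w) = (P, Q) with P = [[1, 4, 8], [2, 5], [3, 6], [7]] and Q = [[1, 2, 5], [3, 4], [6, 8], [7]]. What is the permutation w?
3 7 2 6 8 5 1 4

Reverse RSK: for i = n, n-1, ..., 1, locate i in Q, remove the corresponding corner cell from P, and reverse-bump its entry up through P; the value ejected from row 1 is w(i).

So w = 3 7 2 6 8 5 1 4.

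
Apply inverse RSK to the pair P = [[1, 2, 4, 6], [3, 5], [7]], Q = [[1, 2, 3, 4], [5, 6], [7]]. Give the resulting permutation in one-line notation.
Reverse the RSK construction: for i from n down to 1, find the cell of Q containing i, remove the entry at that cell from P, and reverse-bump it up through P; the value ejected from row 1 is w(i).

Step i=7: Q has 7 at row 3, column 1; remove 7 from row 3 of P and reverse-bump: 7 enters row 2 and ejects 5; 5 enters row 1 and ejects 4. So w(7) = 4. P is now [[1, 2, 5, 6], [3, 7]].
Step i=6: Q has 6 at row 2, column 2; remove 7 from row 2 of P and reverse-bump: 7 enters row 1 and ejects 6. So w(6) = 6. P is now [[1, 2, 5, 7], [3]].
Step i=5: Q has 5 at row 2, column 1; remove 3 from row 2 of P and reverse-bump: 3 enters row 1 and ejects 2. So w(5) = 2. P is now [[1, 3, 5, 7]].
Step i=4: Q has 4 at row 1, column 4; remove that cell from P, ejecting 7. So w(4) = 7. P is now [[1, 3, 5]].
Step i=3: Q has 3 at row 1, column 3; remove that cell from P, ejecting 5. So w(3) = 5. P is now [[1, 3]].
Step i=2: Q has 2 at row 1, column 2; remove that cell from P, ejecting 3. So w(2) = 3. P is now [[1]].
Step i=1: Q has 1 at row 1, column 1; remove that cell from P, ejecting 1. So w(1) = 1. P is now [].

So w = 1 3 5 7 2 6 4.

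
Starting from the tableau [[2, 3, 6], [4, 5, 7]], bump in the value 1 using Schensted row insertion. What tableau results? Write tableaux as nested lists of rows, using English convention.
In row 1, 1 replaces 2 (the leftmost entry greater than 1); 2 is bumped to row 2. In row 2, 2 replaces 4 (the leftmost entry greater than 2); 4 is bumped to row 3. 4 starts a new row 3. The new tableau is [[1, 3, 6], [2, 5, 7], [4]].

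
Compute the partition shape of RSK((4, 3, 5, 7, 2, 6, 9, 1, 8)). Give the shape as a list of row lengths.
[4, 3, 1, 1]

Row-insert each entry into an empty tableau.

After inserting 4: P = [[4]].
After inserting 3: P = [[3], [4]].
After inserting 5: P = [[3, 5], [4]].
After inserting 7: P = [[3, 5, 7], [4]].
After inserting 2: P = [[2, 5, 7], [3], [4]].
After inserting 6: P = [[2, 5, 6], [3, 7], [4]].
After inserting 9: P = [[2, 5, 6, 9], [3, 7], [4]].
After inserting 1: P = [[1, 5, 6, 9], [2, 7], [3], [4]].
After inserting 8: P = [[1, 5, 6, 8], [2, 7, 9], [3], [4]].

The final insertion tableau P = [[1, 5, 6, 8], [2, 7, 9], [3], [4]] has shape [4, 3, 1, 1].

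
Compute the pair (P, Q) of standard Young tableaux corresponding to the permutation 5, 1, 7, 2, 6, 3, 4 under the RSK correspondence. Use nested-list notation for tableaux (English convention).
Insert each entry of the permutation into P by Schensted row insertion, recording in Q the position of each new cell.

Insert 5: appended to row 1. P = [[5]], Q = [[1]].
Insert 1: 1 bumps 5 from row 1; 5 starts row 2. P = [[1], [5]], Q = [[1], [2]].
Insert 7: appended to row 1. P = [[1, 7], [5]], Q = [[1, 3], [2]].
Insert 2: 2 bumps 7 from row 1; 7 appends to row 2. P = [[1, 2], [5, 7]], Q = [[1, 3], [2, 4]].
Insert 6: appended to row 1. P = [[1, 2, 6], [5, 7]], Q = [[1, 3, 5], [2, 4]].
Insert 3: 3 bumps 6 from row 1; 6 bumps 7 from row 2; 7 starts row 3. P = [[1, 2, 3], [5, 6], [7]], Q = [[1, 3, 5], [2, 4], [6]].
Insert 4: appended to row 1. P = [[1, 2, 3, 4], [5, 6], [7]], Q = [[1, 3, 5, 7], [2, 4], [6]].

So P = [[1, 2, 3, 4], [5, 6], [7]], Q = [[1, 3, 5, 7], [2, 4], [6]].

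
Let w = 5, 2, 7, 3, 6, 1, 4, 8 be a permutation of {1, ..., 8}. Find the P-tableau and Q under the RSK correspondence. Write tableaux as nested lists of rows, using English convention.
P = [[1, 3, 4, 8], [2, 6], [5, 7]], Q = [[1, 3, 5, 8], [2, 4], [6, 7]]

Insert each entry of the permutation into P by Schensted row insertion, recording in Q the position of each new cell.

After inserting 5: P = [[5]].
After inserting 2: P = [[2], [5]].
After inserting 7: P = [[2, 7], [5]].
After inserting 3: P = [[2, 3], [5, 7]].
After inserting 6: P = [[2, 3, 6], [5, 7]].
After inserting 1: P = [[1, 3, 6], [2, 7], [5]].
After inserting 4: P = [[1, 3, 4], [2, 6], [5, 7]].
After inserting 8: P = [[1, 3, 4, 8], [2, 6], [5, 7]].

So P = [[1, 3, 4, 8], [2, 6], [5, 7]], Q = [[1, 3, 5, 8], [2, 4], [6, 7]].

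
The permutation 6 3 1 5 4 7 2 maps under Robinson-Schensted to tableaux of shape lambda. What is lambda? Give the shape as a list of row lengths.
Row-insert each entry into an empty tableau.

After inserting 6: P = [[6]].
After inserting 3: P = [[3], [6]].
After inserting 1: P = [[1], [3], [6]].
After inserting 5: P = [[1, 5], [3], [6]].
After inserting 4: P = [[1, 4], [3, 5], [6]].
After inserting 7: P = [[1, 4, 7], [3, 5], [6]].
After inserting 2: P = [[1, 2, 7], [3, 4], [5], [6]].

The final insertion tableau P = [[1, 2, 7], [3, 4], [5], [6]] has shape [3, 2, 1, 1].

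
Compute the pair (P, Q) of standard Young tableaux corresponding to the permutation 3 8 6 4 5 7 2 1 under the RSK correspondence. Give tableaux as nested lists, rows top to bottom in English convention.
Insert each entry of the permutation into P by Schensted row insertion, recording in Q the position of each new cell.

Insert 3: appended to row 1. P = [[3]].
Insert 8: appended to row 1. P = [[3, 8]].
Insert 6: 6 bumps 8 from row 1; 8 starts row 2. P = [[3, 6], [8]].
Insert 4: 4 bumps 6 from row 1; 6 bumps 8 from row 2; 8 starts row 3. P = [[3, 4], [6], [8]].
Insert 5: appended to row 1. P = [[3, 4, 5], [6], [8]].
Insert 7: appended to row 1. P = [[3, 4, 5, 7], [6], [8]].
Insert 2: 2 bumps 3 from row 1; 3 bumps 6 from row 2; 6 bumps 8 from row 3; 8 starts row 4. P = [[2, 4, 5, 7], [3], [6], [8]].
Insert 1: 1 bumps 2 from row 1; 2 bumps 3 from row 2; 3 bumps 6 from row 3; 6 bumps 8 from row 4; 8 starts row 5. P = [[1, 4, 5, 7], [2], [3], [6], [8]].

So P = [[1, 4, 5, 7], [2], [3], [6], [8]], Q = [[1, 2, 5, 6], [3], [4], [7], [8]].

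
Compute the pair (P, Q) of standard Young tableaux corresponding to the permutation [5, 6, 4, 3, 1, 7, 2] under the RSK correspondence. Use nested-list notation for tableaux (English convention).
Insert each entry of the permutation into P by Schensted row insertion, recording in Q the position of each new cell.

Insert 5: appended to row 1. P = [[5]].
Insert 6: appended to row 1. P = [[5, 6]].
Insert 4: 4 bumps 5 from row 1; 5 starts row 2. P = [[4, 6], [5]].
Insert 3: 3 bumps 4 from row 1; 4 bumps 5 from row 2; 5 starts row 3. P = [[3, 6], [4], [5]].
Insert 1: 1 bumps 3 from row 1; 3 bumps 4 from row 2; 4 bumps 5 from row 3; 5 starts row 4. P = [[1, 6], [3], [4], [5]].
Insert 7: appended to row 1. P = [[1, 6, 7], [3], [4], [5]].
Insert 2: 2 bumps 6 from row 1; 6 appends to row 2. P = [[1, 2, 7], [3, 6], [4], [5]].

So P = [[1, 2, 7], [3, 6], [4], [5]], Q = [[1, 2, 6], [3, 7], [4], [5]].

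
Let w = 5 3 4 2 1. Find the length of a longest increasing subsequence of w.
2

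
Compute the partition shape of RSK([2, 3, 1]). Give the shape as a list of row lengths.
[2, 1]

Row-insert each entry into an empty tableau.

After inserting 2: P = [[2]].
After inserting 3: P = [[2, 3]].
After inserting 1: P = [[1, 3], [2]].

The final insertion tableau P = [[1, 3], [2]] has shape [2, 1].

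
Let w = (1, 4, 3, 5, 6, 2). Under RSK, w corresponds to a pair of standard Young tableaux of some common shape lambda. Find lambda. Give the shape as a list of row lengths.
[4, 1, 1]

Row-insert each entry into an empty tableau.

After inserting 1: P = [[1]].
After inserting 4: P = [[1, 4]].
After inserting 3: P = [[1, 3], [4]].
After inserting 5: P = [[1, 3, 5], [4]].
After inserting 6: P = [[1, 3, 5, 6], [4]].
After inserting 2: P = [[1, 2, 5, 6], [3], [4]].

The final insertion tableau P = [[1, 2, 5, 6], [3], [4]] has shape [4, 1, 1].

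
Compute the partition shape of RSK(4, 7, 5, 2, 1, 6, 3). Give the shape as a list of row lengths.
[3, 2, 1, 1]

RSK row insertion gives P = [[1, 3, 6], [2, 5], [4], [7]], which has shape [3, 2, 1, 1].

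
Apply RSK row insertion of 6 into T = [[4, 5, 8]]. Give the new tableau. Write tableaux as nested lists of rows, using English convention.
In row 1, 6 replaces 8 (the leftmost entry greater than 6); 8 is bumped to row 2. 8 starts a new row 2. The new tableau is [[4, 5, 6], [8]].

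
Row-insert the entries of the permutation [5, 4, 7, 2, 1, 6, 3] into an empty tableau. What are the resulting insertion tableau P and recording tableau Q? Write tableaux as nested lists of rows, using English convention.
Insert each entry of the permutation into P by Schensted row insertion, recording in Q the position of each new cell.

Insert 5: appended to row 1. P = [[5]].
Insert 4: 4 bumps 5 from row 1; 5 starts row 2. P = [[4], [5]].
Insert 7: appended to row 1. P = [[4, 7], [5]].
Insert 2: 2 bumps 4 from row 1; 4 bumps 5 from row 2; 5 starts row 3. P = [[2, 7], [4], [5]].
Insert 1: 1 bumps 2 from row 1; 2 bumps 4 from row 2; 4 bumps 5 from row 3; 5 starts row 4. P = [[1, 7], [2], [4], [5]].
Insert 6: 6 bumps 7 from row 1; 7 appends to row 2. P = [[1, 6], [2, 7], [4], [5]].
Insert 3: 3 bumps 6 from row 1; 6 bumps 7 from row 2; 7 appends to row 3. P = [[1, 3], [2, 6], [4, 7], [5]].

So P = [[1, 3], [2, 6], [4, 7], [5]], Q = [[1, 3], [2, 6], [4, 7], [5]].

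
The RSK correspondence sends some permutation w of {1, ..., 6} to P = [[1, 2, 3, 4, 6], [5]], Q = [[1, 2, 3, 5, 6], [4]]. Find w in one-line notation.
1 2 5 3 4 6

Reverse the RSK construction: for i from n down to 1, find the cell of Q containing i, remove the entry at that cell from P, and reverse-bump it up through P; the value ejected from row 1 is w(i).

Step i=6: Q has 6 at row 1, column 5; remove that cell from P, ejecting 6. So w(6) = 6. P is now [[1, 2, 3, 4], [5]].
Step i=5: Q has 5 at row 1, column 4; remove that cell from P, ejecting 4. So w(5) = 4. P is now [[1, 2, 3], [5]].
Step i=4: Q has 4 at row 2, column 1; remove 5 from row 2 of P and reverse-bump: 5 enters row 1 and ejects 3. So w(4) = 3. P is now [[1, 2, 5]].
Step i=3: Q has 3 at row 1, column 3; remove that cell from P, ejecting 5. So w(3) = 5. P is now [[1, 2]].
Step i=2: Q has 2 at row 1, column 2; remove that cell from P, ejecting 2. So w(2) = 2. P is now [[1]].
Step i=1: Q has 1 at row 1, column 1; remove that cell from P, ejecting 1. So w(1) = 1. P is now [].

So w = 1 2 5 3 4 6.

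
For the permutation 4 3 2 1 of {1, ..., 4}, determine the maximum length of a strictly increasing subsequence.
1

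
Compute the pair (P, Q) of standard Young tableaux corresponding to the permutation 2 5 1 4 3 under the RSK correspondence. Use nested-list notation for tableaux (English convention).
Insert each entry of the permutation into P by Schensted row insertion, recording in Q the position of each new cell.

Insert 2: appended to row 1. P = [[2]].
Insert 5: appended to row 1. P = [[2, 5]].
Insert 1: 1 bumps 2 from row 1; 2 starts row 2. P = [[1, 5], [2]].
Insert 4: 4 bumps 5 from row 1; 5 appends to row 2. P = [[1, 4], [2, 5]].
Insert 3: 3 bumps 4 from row 1; 4 bumps 5 from row 2; 5 starts row 3. P = [[1, 3], [2, 4], [5]].

So P = [[1, 3], [2, 4], [5]], Q = [[1, 2], [3, 4], [5]].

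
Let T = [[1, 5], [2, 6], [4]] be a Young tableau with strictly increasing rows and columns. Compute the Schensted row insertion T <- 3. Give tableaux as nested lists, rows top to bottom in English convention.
In row 1, 3 replaces 5 (the leftmost entry greater than 3); 5 is bumped to row 2. In row 2, 5 replaces 6 (the leftmost entry greater than 5); 6 is bumped to row 3. 6 is appended to row 3. The new tableau is [[1, 3], [2, 5], [4, 6]].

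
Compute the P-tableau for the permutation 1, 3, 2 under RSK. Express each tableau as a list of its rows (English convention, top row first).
P = [[1, 2], [3]]

After inserting 1: P = [[1]].
After inserting 3: P = [[1, 3]].
After inserting 2: P = [[1, 2], [3]].

So P = [[1, 2], [3]].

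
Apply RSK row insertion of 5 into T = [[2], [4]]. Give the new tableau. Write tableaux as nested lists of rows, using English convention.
[[2, 5], [4]]

5 is larger than every entry of row 1, so it is appended to row 1. The new tableau is [[2, 5], [4]].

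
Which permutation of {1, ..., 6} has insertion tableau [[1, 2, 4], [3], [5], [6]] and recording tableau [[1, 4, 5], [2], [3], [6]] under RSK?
6 5 1 3 4 2

Reverse the RSK construction: for i from n down to 1, find the cell of Q containing i, remove the entry at that cell from P, and reverse-bump it up through P; the value ejected from row 1 is w(i).

Step i=6: Q has 6 at row 4, column 1; remove 6 from row 4 of P and reverse-bump: 6 enters row 3 and ejects 5; 5 enters row 2 and ejects 3; 3 enters row 1 and ejects 2. So w(6) = 2. P is now [[1, 3, 4], [5], [6]].
Step i=5: Q has 5 at row 1, column 3; remove that cell from P, ejecting 4. So w(5) = 4. P is now [[1, 3], [5], [6]].
Step i=4: Q has 4 at row 1, column 2; remove that cell from P, ejecting 3. So w(4) = 3. P is now [[1], [5], [6]].
Step i=3: Q has 3 at row 3, column 1; remove 6 from row 3 of P and reverse-bump: 6 enters row 2 and ejects 5; 5 enters row 1 and ejects 1. So w(3) = 1. P is now [[5], [6]].
Step i=2: Q has 2 at row 2, column 1; remove 6 from row 2 of P and reverse-bump: 6 enters row 1 and ejects 5. So w(2) = 5. P is now [[6]].
Step i=1: Q has 1 at row 1, column 1; remove that cell from P, ejecting 6. So w(1) = 6. P is now [].

So w = 6 5 1 3 4 2.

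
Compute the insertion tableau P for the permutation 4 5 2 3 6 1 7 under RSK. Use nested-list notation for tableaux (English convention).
P = [[1, 3, 6, 7], [2, 5], [4]]

Insert 4: appended to row 1. P = [[4]].
Insert 5: appended to row 1. P = [[4, 5]].
Insert 2: 2 bumps 4 from row 1; 4 starts row 2. P = [[2, 5], [4]].
Insert 3: 3 bumps 5 from row 1; 5 appends to row 2. P = [[2, 3], [4, 5]].
Insert 6: appended to row 1. P = [[2, 3, 6], [4, 5]].
Insert 1: 1 bumps 2 from row 1; 2 bumps 4 from row 2; 4 starts row 3. P = [[1, 3, 6], [2, 5], [4]].
Insert 7: appended to row 1. P = [[1, 3, 6, 7], [2, 5], [4]].

So P = [[1, 3, 6, 7], [2, 5], [4]].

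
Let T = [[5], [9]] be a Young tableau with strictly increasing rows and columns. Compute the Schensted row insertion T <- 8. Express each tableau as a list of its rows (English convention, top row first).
8 is larger than every entry of row 1, so it is appended to row 1. The new tableau is [[5, 8], [9]].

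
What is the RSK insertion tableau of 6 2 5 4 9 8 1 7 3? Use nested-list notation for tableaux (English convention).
P = [[1, 3, 7], [2, 4], [5, 8], [6, 9]]

After inserting 6: P = [[6]].
After inserting 2: P = [[2], [6]].
After inserting 5: P = [[2, 5], [6]].
After inserting 4: P = [[2, 4], [5], [6]].
After inserting 9: P = [[2, 4, 9], [5], [6]].
After inserting 8: P = [[2, 4, 8], [5, 9], [6]].
After inserting 1: P = [[1, 4, 8], [2, 9], [5], [6]].
After inserting 7: P = [[1, 4, 7], [2, 8], [5, 9], [6]].
After inserting 3: P = [[1, 3, 7], [2, 4], [5, 8], [6, 9]].

So P = [[1, 3, 7], [2, 4], [5, 8], [6, 9]].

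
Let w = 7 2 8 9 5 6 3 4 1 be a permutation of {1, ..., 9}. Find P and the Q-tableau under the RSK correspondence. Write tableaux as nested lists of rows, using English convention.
P = [[1, 3, 4], [2, 6, 9], [5, 8], [7]], Q = [[1, 3, 4], [2, 5, 6], [7, 8], [9]]

Insert each entry of the permutation into P by Schensted row insertion, recording in Q the position of each new cell.

Insert 7: appended to row 1. P = [[7]].
Insert 2: 2 bumps 7 from row 1; 7 starts row 2. P = [[2], [7]].
Insert 8: appended to row 1. P = [[2, 8], [7]].
Insert 9: appended to row 1. P = [[2, 8, 9], [7]].
Insert 5: 5 bumps 8 from row 1; 8 appends to row 2. P = [[2, 5, 9], [7, 8]].
Insert 6: 6 bumps 9 from row 1; 9 appends to row 2. P = [[2, 5, 6], [7, 8, 9]].
Insert 3: 3 bumps 5 from row 1; 5 bumps 7 from row 2; 7 starts row 3. P = [[2, 3, 6], [5, 8, 9], [7]].
Insert 4: 4 bumps 6 from row 1; 6 bumps 8 from row 2; 8 appends to row 3. P = [[2, 3, 4], [5, 6, 9], [7, 8]].
Insert 1: 1 bumps 2 from row 1; 2 bumps 5 from row 2; 5 bumps 7 from row 3; 7 starts row 4. P = [[1, 3, 4], [2, 6, 9], [5, 8], [7]].

So P = [[1, 3, 4], [2, 6, 9], [5, 8], [7]], Q = [[1, 3, 4], [2, 5, 6], [7, 8], [9]].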